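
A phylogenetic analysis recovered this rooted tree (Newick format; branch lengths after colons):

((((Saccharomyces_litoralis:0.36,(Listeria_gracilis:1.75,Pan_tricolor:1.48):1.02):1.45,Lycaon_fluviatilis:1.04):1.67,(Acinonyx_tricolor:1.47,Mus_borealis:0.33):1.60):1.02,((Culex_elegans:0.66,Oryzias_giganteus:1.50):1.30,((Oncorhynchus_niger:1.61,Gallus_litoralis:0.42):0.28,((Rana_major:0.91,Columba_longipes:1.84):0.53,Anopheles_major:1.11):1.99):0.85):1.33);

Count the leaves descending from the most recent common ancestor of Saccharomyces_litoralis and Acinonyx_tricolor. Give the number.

6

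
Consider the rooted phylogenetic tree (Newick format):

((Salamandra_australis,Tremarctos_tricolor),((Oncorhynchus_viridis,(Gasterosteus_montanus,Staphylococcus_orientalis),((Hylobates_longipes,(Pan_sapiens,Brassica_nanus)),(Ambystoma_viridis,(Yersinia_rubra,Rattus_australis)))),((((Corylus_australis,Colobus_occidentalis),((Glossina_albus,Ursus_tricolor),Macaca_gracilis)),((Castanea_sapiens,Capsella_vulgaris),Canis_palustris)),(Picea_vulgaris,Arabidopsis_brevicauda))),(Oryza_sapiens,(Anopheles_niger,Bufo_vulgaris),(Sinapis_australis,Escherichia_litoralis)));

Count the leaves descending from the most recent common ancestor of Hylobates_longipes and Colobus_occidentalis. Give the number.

19

The MRCA of Hylobates_longipes and Colobus_occidentalis is the node subtending ((Oncorhynchus_viridis,(Gasterosteus_montanus,Staphylococcus_orientalis),((Hylobates_longipes,(Pan_sapiens,Brassica_nanus)),(Ambystoma_viridis,(Yersinia_rubra,Rattus_australis)))),((((Corylus_australis,Colobus_occidentalis),((Glossina_albus,Ursus_tricolor),Macaca_gracilis)),((Castanea_sapiens,Capsella_vulgaris),Canis_palustris)),(Picea_vulgaris,Arabidopsis_brevicauda))).
That clade contains 19 terminal taxa: Ambystoma_viridis, Arabidopsis_brevicauda, Brassica_nanus, Canis_palustris, Capsella_vulgaris, Castanea_sapiens, Colobus_occidentalis, Corylus_australis, Gasterosteus_montanus, Glossina_albus, Hylobates_longipes, Macaca_gracilis, Oncorhynchus_viridis, Pan_sapiens, Picea_vulgaris, Rattus_australis, Staphylococcus_orientalis, Ursus_tricolor, Yersinia_rubra.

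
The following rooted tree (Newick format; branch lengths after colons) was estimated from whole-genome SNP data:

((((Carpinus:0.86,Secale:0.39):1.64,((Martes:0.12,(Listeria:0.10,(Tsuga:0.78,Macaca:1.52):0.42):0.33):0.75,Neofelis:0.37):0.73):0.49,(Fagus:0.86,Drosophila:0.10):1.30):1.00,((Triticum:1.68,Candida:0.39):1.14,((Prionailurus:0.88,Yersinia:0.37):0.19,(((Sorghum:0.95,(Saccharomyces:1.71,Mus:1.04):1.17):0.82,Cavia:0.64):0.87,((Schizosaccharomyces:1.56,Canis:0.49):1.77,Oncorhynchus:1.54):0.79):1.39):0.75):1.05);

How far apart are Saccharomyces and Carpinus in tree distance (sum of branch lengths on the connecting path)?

The path runs Saccharomyces → … → MRCA → … → Carpinus; the MRCA is the root of the tree.
Branch lengths along that path: 1.71 + 1.17 + 0.82 + 0.87 + 1.39 + 0.75 + 1.05 + 1.00 + 0.49 + 1.64 + 0.86 = 11.75.

11.75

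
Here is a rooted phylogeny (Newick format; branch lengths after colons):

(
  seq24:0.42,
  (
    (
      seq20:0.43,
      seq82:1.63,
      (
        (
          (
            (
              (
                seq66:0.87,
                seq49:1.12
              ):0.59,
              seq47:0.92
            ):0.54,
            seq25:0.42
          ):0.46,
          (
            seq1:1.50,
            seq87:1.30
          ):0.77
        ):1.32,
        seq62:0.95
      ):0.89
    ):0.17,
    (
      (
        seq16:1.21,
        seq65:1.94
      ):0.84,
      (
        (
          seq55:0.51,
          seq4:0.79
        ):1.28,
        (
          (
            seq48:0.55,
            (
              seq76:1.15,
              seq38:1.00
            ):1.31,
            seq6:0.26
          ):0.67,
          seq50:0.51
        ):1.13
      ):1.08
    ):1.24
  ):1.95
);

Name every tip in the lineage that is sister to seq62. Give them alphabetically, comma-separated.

seq62 attaches to the tree at the node subtending (((((seq66,seq49),seq47),seq25),(seq1,seq87)),seq62).
The other lineage descending from that same node — the sister group — is ((((seq66,seq49),seq47),seq25),(seq1,seq87)); its 6 tips in alphabetical order are the answer.

seq1, seq25, seq47, seq49, seq66, seq87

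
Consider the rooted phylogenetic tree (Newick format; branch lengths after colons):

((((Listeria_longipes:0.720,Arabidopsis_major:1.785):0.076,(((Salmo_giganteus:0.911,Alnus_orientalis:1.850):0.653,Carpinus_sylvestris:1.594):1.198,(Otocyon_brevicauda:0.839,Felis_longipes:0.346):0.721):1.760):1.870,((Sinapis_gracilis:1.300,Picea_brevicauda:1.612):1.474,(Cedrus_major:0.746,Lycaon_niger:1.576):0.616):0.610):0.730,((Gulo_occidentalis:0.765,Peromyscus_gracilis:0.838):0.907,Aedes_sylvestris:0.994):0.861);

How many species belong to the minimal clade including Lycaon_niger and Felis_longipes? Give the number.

11

The MRCA of Lycaon_niger and Felis_longipes is the node subtending (((Listeria_longipes,Arabidopsis_major),(((Salmo_giganteus,Alnus_orientalis),Carpinus_sylvestris),(Otocyon_brevicauda,Felis_longipes))),((Sinapis_gracilis,Picea_brevicauda),(Cedrus_major,Lycaon_niger))).
That clade contains 11 terminal taxa: Alnus_orientalis, Arabidopsis_major, Carpinus_sylvestris, Cedrus_major, Felis_longipes, Listeria_longipes, Lycaon_niger, Otocyon_brevicauda, Picea_brevicauda, Salmo_giganteus, Sinapis_gracilis.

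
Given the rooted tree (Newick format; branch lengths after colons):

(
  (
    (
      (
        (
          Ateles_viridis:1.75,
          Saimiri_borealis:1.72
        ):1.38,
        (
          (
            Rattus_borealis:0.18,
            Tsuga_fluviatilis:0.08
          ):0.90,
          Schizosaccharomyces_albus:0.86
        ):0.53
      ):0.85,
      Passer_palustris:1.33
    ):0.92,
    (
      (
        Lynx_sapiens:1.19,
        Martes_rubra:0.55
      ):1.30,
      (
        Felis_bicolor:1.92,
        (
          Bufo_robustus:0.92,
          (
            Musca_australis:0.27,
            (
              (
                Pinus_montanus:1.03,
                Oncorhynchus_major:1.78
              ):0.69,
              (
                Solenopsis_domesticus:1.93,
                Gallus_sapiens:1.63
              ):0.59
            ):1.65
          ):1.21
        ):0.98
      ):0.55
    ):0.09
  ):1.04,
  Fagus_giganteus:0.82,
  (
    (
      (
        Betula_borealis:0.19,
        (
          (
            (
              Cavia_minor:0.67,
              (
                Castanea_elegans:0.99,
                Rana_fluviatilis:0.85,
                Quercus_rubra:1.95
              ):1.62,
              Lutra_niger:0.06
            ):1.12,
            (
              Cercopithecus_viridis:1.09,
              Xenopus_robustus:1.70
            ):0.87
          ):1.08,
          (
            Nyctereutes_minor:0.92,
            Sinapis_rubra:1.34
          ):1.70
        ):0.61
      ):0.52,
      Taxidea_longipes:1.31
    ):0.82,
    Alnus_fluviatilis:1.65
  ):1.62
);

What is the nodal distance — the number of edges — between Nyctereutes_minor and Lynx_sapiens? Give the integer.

The MRCA of Nyctereutes_minor and Lynx_sapiens is the root of the tree.
From Nyctereutes_minor up to that node: 6 branches. From Lynx_sapiens up to the same node: 4 branches. Total: 6 + 4 = 10.

10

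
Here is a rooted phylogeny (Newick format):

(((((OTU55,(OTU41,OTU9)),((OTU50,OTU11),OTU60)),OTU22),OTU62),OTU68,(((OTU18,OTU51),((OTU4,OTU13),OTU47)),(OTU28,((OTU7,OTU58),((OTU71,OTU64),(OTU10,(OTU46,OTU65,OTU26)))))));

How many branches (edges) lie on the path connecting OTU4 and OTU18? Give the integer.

5

The MRCA of OTU4 and OTU18 is the node subtending ((OTU18,OTU51),((OTU4,OTU13),OTU47)).
From OTU4 up to that node: 3 branches. From OTU18 up to the same node: 2 branches. Total: 3 + 2 = 5.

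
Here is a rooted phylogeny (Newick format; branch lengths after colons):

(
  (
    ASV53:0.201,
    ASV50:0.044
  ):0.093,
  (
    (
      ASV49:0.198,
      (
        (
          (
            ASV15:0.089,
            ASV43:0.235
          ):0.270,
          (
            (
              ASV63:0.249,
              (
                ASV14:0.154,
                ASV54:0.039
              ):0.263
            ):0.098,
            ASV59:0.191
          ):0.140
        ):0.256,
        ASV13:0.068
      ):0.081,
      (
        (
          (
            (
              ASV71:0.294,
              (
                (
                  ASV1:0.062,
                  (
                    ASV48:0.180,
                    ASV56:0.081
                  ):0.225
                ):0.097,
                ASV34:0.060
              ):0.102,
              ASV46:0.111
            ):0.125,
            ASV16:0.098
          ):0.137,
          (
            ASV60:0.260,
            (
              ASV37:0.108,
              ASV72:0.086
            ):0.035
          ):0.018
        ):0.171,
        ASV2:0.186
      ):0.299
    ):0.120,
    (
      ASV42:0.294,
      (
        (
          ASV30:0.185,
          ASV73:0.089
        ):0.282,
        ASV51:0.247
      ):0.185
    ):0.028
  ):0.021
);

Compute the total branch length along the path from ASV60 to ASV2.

0.635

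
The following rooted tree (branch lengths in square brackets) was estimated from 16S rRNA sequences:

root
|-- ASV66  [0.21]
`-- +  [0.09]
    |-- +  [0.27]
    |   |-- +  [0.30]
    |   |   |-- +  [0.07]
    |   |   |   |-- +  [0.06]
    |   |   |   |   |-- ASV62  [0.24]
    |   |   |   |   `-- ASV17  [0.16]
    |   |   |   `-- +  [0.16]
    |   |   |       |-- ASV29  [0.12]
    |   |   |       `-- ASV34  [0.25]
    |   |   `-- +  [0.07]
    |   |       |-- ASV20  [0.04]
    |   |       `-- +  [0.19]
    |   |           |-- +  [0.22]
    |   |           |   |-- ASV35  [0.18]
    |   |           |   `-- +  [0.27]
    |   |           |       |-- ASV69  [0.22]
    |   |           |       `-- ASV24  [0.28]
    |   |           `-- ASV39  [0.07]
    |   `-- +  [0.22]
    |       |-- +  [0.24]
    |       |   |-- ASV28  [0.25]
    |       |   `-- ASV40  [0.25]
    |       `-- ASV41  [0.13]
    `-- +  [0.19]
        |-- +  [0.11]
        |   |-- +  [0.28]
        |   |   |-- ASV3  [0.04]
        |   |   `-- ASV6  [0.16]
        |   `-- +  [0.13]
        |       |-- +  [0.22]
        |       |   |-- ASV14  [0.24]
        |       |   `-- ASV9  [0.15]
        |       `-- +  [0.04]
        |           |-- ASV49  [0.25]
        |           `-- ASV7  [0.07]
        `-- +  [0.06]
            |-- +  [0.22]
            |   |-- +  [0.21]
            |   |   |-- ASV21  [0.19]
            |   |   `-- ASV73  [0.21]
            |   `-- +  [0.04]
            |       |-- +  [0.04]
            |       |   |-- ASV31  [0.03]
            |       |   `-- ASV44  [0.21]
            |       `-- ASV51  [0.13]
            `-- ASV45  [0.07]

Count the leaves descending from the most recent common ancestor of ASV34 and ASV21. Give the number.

The MRCA of ASV34 and ASV21 is the node subtending (((((ASV62,ASV17),(ASV29,ASV34)),(ASV20,((ASV35,(ASV69,ASV24)),ASV39))),((ASV28,ASV40),ASV41)),(((ASV3,ASV6),((ASV14,ASV9),(ASV49,ASV7))),(((ASV21,ASV73),((ASV31,ASV44),ASV51)),ASV45))).
That clade contains 24 terminal taxa: ASV14, ASV17, ASV20, ASV21, ASV24, ASV28, ASV29, ASV3, ASV31, ASV34, ASV35, ASV39, ASV40, ASV41, ASV44, ASV45, ASV49, ASV51, ASV6, ASV62, ASV69, ASV7, ASV73, ASV9.

24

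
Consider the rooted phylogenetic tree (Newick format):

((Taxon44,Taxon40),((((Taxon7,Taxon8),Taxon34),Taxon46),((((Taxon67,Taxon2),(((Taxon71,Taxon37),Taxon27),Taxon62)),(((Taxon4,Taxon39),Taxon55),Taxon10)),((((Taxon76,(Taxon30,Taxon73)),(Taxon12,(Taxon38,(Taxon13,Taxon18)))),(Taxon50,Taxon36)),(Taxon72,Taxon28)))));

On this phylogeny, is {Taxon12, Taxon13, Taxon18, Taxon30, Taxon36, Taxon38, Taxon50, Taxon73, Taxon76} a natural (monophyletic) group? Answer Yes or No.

Yes

The most recent common ancestor of these taxa subtends (((Taxon76,(Taxon30,Taxon73)),(Taxon12,(Taxon38,(Taxon13,Taxon18)))),(Taxon50,Taxon36)).
That clade has exactly 9 tips — every listed taxon and nothing else — so the group is monophyletic.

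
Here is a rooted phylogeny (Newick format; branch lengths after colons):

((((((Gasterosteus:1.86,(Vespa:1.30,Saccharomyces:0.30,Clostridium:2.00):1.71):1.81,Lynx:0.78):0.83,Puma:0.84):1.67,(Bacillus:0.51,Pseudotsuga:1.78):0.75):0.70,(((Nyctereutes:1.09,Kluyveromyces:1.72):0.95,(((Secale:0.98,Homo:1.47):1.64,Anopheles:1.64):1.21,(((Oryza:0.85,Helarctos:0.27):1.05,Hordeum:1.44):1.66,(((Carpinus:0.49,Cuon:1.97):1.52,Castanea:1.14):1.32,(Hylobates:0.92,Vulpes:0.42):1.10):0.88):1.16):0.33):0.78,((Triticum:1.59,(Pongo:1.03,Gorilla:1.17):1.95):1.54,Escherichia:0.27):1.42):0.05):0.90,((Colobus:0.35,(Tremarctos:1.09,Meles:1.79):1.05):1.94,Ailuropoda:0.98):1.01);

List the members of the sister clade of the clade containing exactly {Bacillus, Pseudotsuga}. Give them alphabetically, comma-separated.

The clade containing exactly {Bacillus, Pseudotsuga} attaches to the tree at the node subtending ((((Gasterosteus,(Vespa,Saccharomyces,Clostridium)),Lynx),Puma),(Bacillus,Pseudotsuga)).
The other lineage descending from that same node — the sister group — is (((Gasterosteus,(Vespa,Saccharomyces,Clostridium)),Lynx),Puma); its 6 tips in alphabetical order are the answer.

Clostridium, Gasterosteus, Lynx, Puma, Saccharomyces, Vespa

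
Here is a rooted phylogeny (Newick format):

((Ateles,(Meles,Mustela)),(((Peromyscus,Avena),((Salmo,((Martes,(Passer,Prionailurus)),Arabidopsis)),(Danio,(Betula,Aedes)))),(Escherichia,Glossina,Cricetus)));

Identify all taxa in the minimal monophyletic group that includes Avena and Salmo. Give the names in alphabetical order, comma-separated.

Aedes, Arabidopsis, Avena, Betula, Danio, Martes, Passer, Peromyscus, Prionailurus, Salmo

Tracing Avena: it sits inside (Peromyscus,Avena).
Tracing Salmo: it sits inside (Salmo,((Martes,(Passer,Prionailurus)),Arabidopsis)).
The smallest clade enclosing both is ((Peromyscus,Avena),((Salmo,((Martes,(Passer,Prionailurus)),Arabidopsis)),(Danio,(Betula,Aedes)))); the answer is its 10 terminal taxa in alphabetical order.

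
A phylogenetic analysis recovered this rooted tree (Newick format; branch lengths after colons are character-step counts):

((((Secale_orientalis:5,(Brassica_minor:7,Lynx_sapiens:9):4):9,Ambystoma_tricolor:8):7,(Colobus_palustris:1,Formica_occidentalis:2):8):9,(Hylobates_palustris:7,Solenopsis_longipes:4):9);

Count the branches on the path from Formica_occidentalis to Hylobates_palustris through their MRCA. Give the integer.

The MRCA of Formica_occidentalis and Hylobates_palustris is the root of the tree.
From Formica_occidentalis up to that node: 3 branches. From Hylobates_palustris up to the same node: 2 branches. Total: 3 + 2 = 5.

5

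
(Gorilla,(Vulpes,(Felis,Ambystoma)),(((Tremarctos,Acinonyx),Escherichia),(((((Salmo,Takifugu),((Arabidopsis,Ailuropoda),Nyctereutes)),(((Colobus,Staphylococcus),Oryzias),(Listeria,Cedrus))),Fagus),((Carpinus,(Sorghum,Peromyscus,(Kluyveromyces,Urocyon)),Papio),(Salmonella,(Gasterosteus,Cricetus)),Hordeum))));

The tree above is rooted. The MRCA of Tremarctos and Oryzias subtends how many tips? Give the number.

24

The MRCA of Tremarctos and Oryzias is the node subtending (((Tremarctos,Acinonyx),Escherichia),(((((Salmo,Takifugu),((Arabidopsis,Ailuropoda),Nyctereutes)),(((Colobus,Staphylococcus),Oryzias),(Listeria,Cedrus))),Fagus),((Carpinus,(Sorghum,Peromyscus,(Kluyveromyces,Urocyon)),Papio),(Salmonella,(Gasterosteus,Cricetus)),Hordeum))).
That clade contains 24 terminal taxa: Acinonyx, Ailuropoda, Arabidopsis, Carpinus, Cedrus, Colobus, Cricetus, Escherichia, Fagus, Gasterosteus, Hordeum, Kluyveromyces, Listeria, Nyctereutes, Oryzias, Papio, Peromyscus, Salmo, Salmonella, Sorghum, Staphylococcus, Takifugu, Tremarctos, Urocyon.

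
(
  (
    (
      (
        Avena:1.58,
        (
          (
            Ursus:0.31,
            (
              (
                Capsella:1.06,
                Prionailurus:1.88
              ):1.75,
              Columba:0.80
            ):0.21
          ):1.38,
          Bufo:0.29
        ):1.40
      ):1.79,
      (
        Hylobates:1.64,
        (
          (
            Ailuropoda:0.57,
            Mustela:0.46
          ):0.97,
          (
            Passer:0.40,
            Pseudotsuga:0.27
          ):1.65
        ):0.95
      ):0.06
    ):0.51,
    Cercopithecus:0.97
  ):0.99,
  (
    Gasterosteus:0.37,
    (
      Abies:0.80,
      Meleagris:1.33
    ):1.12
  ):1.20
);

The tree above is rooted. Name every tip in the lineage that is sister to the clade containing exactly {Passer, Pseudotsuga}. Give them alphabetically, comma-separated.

Ailuropoda, Mustela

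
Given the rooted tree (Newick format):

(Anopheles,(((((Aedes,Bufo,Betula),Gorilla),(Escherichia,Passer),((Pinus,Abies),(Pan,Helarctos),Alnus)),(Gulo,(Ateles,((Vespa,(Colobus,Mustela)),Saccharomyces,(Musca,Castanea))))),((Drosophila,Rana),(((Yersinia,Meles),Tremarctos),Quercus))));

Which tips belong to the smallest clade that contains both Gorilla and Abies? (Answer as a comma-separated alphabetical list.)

Abies, Aedes, Alnus, Betula, Bufo, Escherichia, Gorilla, Helarctos, Pan, Passer, Pinus

Tracing Gorilla: it sits inside ((Aedes,Bufo,Betula),Gorilla).
Tracing Abies: it sits inside (Pinus,Abies).
The smallest clade enclosing both is (((Aedes,Bufo,Betula),Gorilla),(Escherichia,Passer),((Pinus,Abies),(Pan,Helarctos),Alnus)); the answer is its 11 terminal taxa in alphabetical order.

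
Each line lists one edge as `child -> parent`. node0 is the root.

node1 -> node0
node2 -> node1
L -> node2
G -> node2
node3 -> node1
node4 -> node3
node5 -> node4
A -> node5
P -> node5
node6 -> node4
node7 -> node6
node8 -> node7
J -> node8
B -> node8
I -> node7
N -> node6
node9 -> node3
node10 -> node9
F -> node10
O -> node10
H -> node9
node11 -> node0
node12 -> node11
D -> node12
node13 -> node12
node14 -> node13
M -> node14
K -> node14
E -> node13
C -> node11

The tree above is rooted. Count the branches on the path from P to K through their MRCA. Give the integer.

The MRCA of P and K is the root of the tree.
From P up to that node: 5 branches. From K up to the same node: 5 branches. Total: 5 + 5 = 10.

10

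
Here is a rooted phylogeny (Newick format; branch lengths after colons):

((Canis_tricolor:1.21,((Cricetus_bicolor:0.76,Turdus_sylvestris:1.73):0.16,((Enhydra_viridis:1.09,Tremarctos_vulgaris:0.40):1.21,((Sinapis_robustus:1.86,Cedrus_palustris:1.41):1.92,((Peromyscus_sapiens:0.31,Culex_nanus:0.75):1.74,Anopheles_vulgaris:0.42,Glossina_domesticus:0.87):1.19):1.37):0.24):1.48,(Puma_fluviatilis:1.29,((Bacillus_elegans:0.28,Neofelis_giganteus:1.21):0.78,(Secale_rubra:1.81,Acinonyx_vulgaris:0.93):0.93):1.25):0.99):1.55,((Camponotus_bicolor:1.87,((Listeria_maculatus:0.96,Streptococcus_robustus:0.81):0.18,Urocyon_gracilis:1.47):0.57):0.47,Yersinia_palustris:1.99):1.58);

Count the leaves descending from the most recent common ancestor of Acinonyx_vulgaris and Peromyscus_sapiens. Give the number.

16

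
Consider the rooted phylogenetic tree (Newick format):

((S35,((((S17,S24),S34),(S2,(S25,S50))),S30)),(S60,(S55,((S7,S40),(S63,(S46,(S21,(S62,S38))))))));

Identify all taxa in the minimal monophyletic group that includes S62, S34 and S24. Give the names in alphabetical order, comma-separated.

Tracing S62: it sits inside (S62,S38).
Tracing S34: it sits inside ((S17,S24),S34).
Tracing S24: it sits inside (S17,S24).
The smallest clade enclosing all 3 is the whole tree (their MRCA is the root), so the answer is all 17 tips in alphabetical order.

S17, S2, S21, S24, S25, S30, S34, S35, S38, S40, S46, S50, S55, S60, S62, S63, S7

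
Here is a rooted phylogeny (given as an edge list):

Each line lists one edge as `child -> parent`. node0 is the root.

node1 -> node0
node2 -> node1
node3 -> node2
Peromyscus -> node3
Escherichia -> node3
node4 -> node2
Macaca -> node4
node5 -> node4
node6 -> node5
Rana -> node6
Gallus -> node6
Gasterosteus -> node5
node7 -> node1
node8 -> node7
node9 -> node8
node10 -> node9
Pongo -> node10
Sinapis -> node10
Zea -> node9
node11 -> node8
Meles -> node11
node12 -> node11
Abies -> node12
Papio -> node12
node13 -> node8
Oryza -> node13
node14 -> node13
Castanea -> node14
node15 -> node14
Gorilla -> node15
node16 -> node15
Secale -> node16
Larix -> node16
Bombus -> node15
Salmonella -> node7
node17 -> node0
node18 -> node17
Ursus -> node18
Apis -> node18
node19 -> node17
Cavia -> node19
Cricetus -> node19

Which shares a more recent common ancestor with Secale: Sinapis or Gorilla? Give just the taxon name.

The MRCA of Secale and Gorilla subtends (Gorilla,(Secale,Larix),Bombus) (4 taxa).
The MRCA of Secale and Sinapis subtends (((Pongo,Sinapis),Zea),(Meles,(Abies,Papio)),(Oryza,(Castanea,(Gorilla,(Secale,Larix),Bombus)))) (12 taxa).
The first is nested inside the second, so Secale shares a more recent common ancestor with Gorilla.

Gorilla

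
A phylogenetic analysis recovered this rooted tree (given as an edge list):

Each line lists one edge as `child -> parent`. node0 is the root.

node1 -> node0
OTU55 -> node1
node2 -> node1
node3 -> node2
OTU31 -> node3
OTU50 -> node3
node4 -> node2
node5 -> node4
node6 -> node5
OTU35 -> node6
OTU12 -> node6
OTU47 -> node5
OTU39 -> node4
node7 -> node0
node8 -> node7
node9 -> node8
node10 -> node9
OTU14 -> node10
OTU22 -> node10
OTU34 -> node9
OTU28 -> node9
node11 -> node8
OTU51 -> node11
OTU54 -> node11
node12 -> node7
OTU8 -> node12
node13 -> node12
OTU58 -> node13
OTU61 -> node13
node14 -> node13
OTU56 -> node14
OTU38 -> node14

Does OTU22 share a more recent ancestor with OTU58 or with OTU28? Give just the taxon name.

The MRCA of OTU22 and OTU28 subtends ((OTU14,OTU22),OTU34,OTU28) (4 taxa).
The MRCA of OTU22 and OTU58 subtends ((((OTU14,OTU22),OTU34,OTU28),(OTU51,OTU54)),(OTU8,(OTU58,OTU61,(OTU56,OTU38)))) (11 taxa).
The first is nested inside the second, so OTU22 shares a more recent common ancestor with OTU28.

OTU28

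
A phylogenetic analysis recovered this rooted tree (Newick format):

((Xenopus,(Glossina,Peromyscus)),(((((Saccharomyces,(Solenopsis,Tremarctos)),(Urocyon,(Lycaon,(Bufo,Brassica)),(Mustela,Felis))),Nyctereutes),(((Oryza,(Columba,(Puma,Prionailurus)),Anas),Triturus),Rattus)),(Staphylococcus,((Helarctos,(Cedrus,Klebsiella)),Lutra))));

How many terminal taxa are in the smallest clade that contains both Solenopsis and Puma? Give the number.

The MRCA of Solenopsis and Puma is the node subtending ((((Saccharomyces,(Solenopsis,Tremarctos)),(Urocyon,(Lycaon,(Bufo,Brassica)),(Mustela,Felis))),Nyctereutes),(((Oryza,(Columba,(Puma,Prionailurus)),Anas),Triturus),Rattus)).
That clade contains 17 terminal taxa: Anas, Brassica, Bufo, Columba, Felis, Lycaon, Mustela, Nyctereutes, Oryza, Prionailurus, Puma, Rattus, Saccharomyces, Solenopsis, Tremarctos, Triturus, Urocyon.

17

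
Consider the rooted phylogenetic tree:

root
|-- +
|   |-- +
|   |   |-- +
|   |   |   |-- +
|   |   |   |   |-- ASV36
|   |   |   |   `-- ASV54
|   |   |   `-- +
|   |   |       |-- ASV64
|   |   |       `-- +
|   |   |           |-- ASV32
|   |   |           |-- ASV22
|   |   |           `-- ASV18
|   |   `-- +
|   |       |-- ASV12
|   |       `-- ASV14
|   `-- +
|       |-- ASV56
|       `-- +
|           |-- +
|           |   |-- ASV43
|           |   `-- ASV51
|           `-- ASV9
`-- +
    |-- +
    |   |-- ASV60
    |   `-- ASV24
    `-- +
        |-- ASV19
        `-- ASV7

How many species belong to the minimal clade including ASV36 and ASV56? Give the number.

The MRCA of ASV36 and ASV56 is the node subtending ((((ASV36,ASV54),(ASV64,(ASV32,ASV22,ASV18))),(ASV12,ASV14)),(ASV56,((ASV43,ASV51),ASV9))).
That clade contains 12 terminal taxa: ASV12, ASV14, ASV18, ASV22, ASV32, ASV36, ASV43, ASV51, ASV54, ASV56, ASV64, ASV9.

12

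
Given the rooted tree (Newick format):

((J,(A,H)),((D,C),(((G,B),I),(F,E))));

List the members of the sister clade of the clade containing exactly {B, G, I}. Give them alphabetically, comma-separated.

E, F

The clade containing exactly {B, G, I} attaches to the tree at the node subtending (((G,B),I),(F,E)).
The other lineage descending from that same node — the sister group — is (F,E); its 2 tips in alphabetical order are the answer.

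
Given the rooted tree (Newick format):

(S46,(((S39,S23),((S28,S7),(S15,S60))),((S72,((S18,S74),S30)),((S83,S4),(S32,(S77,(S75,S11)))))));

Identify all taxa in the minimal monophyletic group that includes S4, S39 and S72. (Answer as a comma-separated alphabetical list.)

S11, S15, S18, S23, S28, S30, S32, S39, S4, S60, S7, S72, S74, S75, S77, S83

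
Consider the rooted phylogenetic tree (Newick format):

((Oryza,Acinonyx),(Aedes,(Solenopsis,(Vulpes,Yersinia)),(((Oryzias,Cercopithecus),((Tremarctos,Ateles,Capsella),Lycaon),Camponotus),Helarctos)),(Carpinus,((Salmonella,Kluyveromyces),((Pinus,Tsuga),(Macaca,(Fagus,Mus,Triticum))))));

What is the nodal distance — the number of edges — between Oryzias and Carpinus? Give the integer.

7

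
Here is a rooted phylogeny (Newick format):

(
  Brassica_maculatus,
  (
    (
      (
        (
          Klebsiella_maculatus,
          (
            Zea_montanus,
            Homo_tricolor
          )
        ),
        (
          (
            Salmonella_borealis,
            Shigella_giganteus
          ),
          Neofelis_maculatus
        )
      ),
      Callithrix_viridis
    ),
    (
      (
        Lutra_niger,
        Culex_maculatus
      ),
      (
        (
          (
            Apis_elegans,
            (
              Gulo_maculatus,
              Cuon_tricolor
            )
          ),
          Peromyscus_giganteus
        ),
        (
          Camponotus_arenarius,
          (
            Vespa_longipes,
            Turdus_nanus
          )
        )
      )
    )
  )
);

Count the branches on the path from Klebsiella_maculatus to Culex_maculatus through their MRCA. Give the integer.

The MRCA of Klebsiella_maculatus and Culex_maculatus is the node subtending ((((Klebsiella_maculatus,(Zea_montanus,Homo_tricolor)),((Salmonella_borealis,Shigella_giganteus),Neofelis_maculatus)),Callithrix_viridis),((Lutra_niger,Culex_maculatus),(((Apis_elegans,(Gulo_maculatus,Cuon_tricolor)),Peromyscus_giganteus),(Camponotus_arenarius,(Vespa_longipes,Turdus_nanus))))).
From Klebsiella_maculatus up to that node: 4 branches. From Culex_maculatus up to the same node: 3 branches. Total: 4 + 3 = 7.

7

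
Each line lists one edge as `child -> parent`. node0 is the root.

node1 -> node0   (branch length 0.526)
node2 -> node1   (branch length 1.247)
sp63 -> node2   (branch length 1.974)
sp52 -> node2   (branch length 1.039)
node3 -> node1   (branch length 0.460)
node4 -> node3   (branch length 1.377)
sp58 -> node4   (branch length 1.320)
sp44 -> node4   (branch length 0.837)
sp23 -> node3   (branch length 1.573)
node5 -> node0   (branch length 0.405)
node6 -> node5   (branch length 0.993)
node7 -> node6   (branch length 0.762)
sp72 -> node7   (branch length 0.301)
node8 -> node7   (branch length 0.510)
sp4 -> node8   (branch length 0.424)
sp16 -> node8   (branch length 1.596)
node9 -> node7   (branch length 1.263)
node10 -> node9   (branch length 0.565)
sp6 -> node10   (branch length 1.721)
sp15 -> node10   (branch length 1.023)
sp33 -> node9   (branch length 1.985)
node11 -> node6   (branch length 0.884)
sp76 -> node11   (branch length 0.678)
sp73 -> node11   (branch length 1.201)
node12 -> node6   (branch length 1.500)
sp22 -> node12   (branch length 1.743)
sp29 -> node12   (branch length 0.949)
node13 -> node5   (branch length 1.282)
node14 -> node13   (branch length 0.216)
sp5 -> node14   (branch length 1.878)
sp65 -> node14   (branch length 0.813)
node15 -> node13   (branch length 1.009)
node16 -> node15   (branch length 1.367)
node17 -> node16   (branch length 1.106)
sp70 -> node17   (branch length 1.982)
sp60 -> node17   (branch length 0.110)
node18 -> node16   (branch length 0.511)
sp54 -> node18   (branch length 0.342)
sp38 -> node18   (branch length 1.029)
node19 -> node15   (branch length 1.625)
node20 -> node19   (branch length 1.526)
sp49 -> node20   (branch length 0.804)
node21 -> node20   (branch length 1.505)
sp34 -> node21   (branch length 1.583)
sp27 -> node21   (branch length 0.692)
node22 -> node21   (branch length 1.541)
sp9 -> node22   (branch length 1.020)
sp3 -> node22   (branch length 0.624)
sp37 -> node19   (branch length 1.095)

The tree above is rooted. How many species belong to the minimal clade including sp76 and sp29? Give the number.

The MRCA of sp76 and sp29 is the node subtending ((sp72,(sp4,sp16),((sp6,sp15),sp33)),(sp76,sp73),(sp22,sp29)).
That clade contains 10 terminal taxa: sp15, sp16, sp22, sp29, sp33, sp4, sp6, sp72, sp73, sp76.

10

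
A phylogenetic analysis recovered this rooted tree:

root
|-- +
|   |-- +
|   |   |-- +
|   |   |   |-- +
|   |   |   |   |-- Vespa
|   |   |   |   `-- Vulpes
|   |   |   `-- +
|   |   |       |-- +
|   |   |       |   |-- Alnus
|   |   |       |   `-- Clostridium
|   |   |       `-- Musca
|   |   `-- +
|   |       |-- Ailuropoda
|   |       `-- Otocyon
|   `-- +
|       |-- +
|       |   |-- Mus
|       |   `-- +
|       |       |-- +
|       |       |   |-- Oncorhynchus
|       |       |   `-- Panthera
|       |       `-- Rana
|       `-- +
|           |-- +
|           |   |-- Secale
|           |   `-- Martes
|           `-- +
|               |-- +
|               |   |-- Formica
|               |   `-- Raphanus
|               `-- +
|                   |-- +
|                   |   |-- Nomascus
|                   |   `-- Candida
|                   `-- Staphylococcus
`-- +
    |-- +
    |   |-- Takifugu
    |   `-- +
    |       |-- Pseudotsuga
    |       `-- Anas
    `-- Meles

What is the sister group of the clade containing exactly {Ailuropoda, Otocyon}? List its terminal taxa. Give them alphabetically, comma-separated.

The clade containing exactly {Ailuropoda, Otocyon} attaches to the tree at the node subtending (((Vespa,Vulpes),((Alnus,Clostridium),Musca)),(Ailuropoda,Otocyon)).
The other lineage descending from that same node — the sister group — is ((Vespa,Vulpes),((Alnus,Clostridium),Musca)); its 5 tips in alphabetical order are the answer.

Alnus, Clostridium, Musca, Vespa, Vulpes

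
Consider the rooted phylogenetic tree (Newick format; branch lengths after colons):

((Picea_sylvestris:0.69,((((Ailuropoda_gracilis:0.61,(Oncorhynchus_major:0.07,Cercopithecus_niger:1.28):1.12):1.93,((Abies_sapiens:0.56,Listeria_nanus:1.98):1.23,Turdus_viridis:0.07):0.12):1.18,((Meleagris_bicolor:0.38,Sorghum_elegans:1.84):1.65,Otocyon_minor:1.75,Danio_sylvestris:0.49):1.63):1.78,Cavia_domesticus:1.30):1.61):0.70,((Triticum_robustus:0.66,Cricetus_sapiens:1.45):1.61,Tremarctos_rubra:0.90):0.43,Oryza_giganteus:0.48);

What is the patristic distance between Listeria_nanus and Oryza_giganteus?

The path runs Listeria_nanus → … → MRCA → … → Oryza_giganteus; the MRCA is the root of the tree.
Branch lengths along that path: 1.98 + 1.23 + 0.12 + 1.18 + 1.78 + 1.61 + 0.70 + 0.48 = 9.08.

9.08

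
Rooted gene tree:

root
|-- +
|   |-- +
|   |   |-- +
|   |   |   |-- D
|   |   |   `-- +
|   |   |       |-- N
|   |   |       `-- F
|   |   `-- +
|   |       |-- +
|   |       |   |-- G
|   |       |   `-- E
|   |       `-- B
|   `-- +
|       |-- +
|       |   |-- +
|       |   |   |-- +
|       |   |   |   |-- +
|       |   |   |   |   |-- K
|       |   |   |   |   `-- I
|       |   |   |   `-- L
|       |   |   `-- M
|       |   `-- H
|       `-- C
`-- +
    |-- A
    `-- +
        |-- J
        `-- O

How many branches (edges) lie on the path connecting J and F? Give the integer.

8

The MRCA of J and F is the root of the tree.
From J up to that node: 3 branches. From F up to the same node: 5 branches. Total: 3 + 5 = 8.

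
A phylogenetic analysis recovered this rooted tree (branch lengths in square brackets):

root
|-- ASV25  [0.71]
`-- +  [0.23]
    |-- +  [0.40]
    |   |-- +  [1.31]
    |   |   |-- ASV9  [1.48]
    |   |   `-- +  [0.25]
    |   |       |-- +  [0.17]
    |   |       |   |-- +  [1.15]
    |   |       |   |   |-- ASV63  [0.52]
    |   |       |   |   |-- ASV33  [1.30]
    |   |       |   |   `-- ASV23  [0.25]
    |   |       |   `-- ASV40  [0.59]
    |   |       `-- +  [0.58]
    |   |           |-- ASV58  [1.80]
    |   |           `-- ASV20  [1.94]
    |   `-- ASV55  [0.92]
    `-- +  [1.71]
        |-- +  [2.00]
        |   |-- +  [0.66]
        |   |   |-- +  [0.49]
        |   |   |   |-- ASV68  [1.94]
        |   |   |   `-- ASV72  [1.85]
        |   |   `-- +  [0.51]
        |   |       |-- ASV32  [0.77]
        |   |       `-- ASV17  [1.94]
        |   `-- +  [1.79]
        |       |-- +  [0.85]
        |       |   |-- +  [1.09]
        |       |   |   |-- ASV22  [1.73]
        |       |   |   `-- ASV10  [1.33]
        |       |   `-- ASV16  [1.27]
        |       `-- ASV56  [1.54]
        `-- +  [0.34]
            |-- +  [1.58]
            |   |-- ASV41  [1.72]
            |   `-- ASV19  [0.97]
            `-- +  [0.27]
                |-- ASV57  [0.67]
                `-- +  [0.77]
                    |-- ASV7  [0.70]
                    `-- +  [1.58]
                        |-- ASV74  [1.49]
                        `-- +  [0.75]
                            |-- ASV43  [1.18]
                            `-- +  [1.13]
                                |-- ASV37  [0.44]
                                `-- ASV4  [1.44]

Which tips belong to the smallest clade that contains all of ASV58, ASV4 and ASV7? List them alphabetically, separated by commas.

ASV10, ASV16, ASV17, ASV19, ASV20, ASV22, ASV23, ASV32, ASV33, ASV37, ASV4, ASV40, ASV41, ASV43, ASV55, ASV56, ASV57, ASV58, ASV63, ASV68, ASV7, ASV72, ASV74, ASV9

Tracing ASV58: it sits inside (ASV58,ASV20).
Tracing ASV4: it sits inside (ASV37,ASV4).
Tracing ASV7: it sits inside (ASV7,(ASV74,(ASV43,(ASV37,ASV4)))).
The smallest clade enclosing all 3 is (((ASV9,(((ASV63,ASV33,ASV23),ASV40),(ASV58,ASV20))),ASV55),((((ASV68,ASV72),(ASV32,ASV17)),(((ASV22,ASV10),ASV16),ASV56)),((ASV41,ASV19),(ASV57,(ASV7,(ASV74,(ASV43,(ASV37,ASV4)))))))); the answer is its 24 terminal taxa in alphabetical order.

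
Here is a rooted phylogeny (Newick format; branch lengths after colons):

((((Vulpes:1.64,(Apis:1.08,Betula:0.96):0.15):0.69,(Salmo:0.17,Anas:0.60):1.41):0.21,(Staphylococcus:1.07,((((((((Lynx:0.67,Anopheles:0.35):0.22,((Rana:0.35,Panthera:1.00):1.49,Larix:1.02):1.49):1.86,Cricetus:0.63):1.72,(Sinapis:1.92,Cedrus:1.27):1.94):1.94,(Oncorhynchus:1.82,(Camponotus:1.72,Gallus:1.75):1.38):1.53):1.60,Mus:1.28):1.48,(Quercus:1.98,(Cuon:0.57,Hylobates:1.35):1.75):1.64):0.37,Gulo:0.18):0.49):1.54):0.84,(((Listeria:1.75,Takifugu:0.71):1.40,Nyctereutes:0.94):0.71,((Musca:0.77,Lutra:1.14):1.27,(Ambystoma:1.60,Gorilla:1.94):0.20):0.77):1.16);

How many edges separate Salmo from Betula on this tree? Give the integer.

The MRCA of Salmo and Betula is the node subtending ((Vulpes,(Apis,Betula)),(Salmo,Anas)).
From Salmo up to that node: 2 branches. From Betula up to the same node: 3 branches. Total: 2 + 3 = 5.

5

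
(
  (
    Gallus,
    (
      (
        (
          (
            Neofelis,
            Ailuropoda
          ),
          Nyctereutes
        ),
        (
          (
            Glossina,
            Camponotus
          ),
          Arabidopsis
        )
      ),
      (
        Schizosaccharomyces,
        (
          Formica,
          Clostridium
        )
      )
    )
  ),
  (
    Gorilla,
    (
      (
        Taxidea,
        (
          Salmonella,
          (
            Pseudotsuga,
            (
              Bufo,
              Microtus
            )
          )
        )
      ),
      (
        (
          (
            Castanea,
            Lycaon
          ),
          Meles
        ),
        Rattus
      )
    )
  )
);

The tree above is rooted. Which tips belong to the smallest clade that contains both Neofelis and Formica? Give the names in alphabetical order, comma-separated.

Ailuropoda, Arabidopsis, Camponotus, Clostridium, Formica, Glossina, Neofelis, Nyctereutes, Schizosaccharomyces

Tracing Neofelis: it sits inside (Neofelis,Ailuropoda).
Tracing Formica: it sits inside (Formica,Clostridium).
The smallest clade enclosing both is ((((Neofelis,Ailuropoda),Nyctereutes),((Glossina,Camponotus),Arabidopsis)),(Schizosaccharomyces,(Formica,Clostridium))); the answer is its 9 terminal taxa in alphabetical order.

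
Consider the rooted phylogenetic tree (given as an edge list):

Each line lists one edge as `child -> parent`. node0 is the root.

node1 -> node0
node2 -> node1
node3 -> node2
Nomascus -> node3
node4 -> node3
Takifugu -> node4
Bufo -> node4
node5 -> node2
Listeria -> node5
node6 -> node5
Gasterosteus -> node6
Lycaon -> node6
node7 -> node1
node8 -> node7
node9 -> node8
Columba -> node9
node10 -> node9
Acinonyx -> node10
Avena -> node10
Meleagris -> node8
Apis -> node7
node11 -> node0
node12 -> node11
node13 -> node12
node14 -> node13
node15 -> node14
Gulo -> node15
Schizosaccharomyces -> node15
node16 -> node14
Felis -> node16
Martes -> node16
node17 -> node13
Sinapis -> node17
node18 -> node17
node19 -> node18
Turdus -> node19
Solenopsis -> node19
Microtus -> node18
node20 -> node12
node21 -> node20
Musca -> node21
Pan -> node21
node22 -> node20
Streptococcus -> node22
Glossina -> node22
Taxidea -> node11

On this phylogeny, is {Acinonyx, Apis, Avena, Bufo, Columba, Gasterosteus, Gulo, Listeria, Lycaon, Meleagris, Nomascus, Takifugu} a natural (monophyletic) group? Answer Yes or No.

The MRCA of the listed taxa is the root, so the smallest clade containing them is the whole tree.
That clade also contains Felis, Glossina, Martes, Microtus, Musca, Pan, Schizosaccharomyces, Sinapis, Solenopsis, Streptococcus, Taxidea, Turdus, which are not in the proposed group, so the group is not monophyletic.

No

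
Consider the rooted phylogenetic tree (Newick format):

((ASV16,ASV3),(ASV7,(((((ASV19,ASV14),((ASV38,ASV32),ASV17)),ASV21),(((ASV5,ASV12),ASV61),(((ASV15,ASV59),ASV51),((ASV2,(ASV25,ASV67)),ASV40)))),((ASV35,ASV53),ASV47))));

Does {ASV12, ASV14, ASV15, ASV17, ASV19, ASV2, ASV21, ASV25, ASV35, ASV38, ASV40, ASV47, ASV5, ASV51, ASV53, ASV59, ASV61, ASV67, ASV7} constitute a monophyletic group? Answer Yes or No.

The MRCA of the listed taxa subtends (ASV7,(((((ASV19,ASV14),((ASV38,ASV32),ASV17)),ASV21),(((ASV5,ASV12),ASV61),(((ASV15,ASV59),ASV51),((ASV2,(ASV25,ASV67)),ASV40)))),((ASV35,ASV53),ASV47))).
That clade also contains ASV32, which is not in the proposed group, so the group is not monophyletic.

No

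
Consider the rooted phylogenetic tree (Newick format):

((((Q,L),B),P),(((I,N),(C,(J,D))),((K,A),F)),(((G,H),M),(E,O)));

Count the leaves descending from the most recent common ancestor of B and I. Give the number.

The MRCA of B and I is the root, so the clade is the entire tree.
That clade contains 17 terminal taxa: A, B, C, D, E, F, G, H, I, J, K, L, M, N, O, P, Q.

17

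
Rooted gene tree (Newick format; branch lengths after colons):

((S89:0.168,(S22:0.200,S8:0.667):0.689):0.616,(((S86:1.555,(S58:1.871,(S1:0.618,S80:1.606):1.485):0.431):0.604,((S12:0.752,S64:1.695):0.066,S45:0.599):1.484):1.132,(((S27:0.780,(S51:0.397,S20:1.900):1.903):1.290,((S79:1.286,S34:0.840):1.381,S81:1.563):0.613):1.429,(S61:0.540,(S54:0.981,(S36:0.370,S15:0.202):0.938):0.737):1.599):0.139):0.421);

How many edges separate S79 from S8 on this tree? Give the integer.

The MRCA of S79 and S8 is the root of the tree.
From S79 up to that node: 6 branches. From S8 up to the same node: 3 branches. Total: 6 + 3 = 9.

9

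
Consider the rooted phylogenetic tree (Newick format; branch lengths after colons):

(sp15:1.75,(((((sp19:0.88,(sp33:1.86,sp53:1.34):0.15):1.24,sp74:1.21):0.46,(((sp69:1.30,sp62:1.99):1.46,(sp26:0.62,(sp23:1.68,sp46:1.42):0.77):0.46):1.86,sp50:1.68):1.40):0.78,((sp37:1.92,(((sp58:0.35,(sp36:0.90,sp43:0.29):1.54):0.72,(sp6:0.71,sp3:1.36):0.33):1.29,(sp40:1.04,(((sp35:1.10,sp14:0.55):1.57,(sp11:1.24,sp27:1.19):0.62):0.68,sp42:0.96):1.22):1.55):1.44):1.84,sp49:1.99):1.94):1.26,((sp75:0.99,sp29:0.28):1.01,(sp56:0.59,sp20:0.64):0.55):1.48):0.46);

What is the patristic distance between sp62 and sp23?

The path runs sp62 → … → MRCA → … → sp23; the MRCA is the node subtending ((sp69,sp62),(sp26,(sp23,sp46))).
Branch lengths along that path: 1.99 + 1.46 + 0.46 + 0.77 + 1.68 = 6.36.

6.36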